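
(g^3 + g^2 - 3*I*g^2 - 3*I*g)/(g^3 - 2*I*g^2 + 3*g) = (g + 1)/(g + I)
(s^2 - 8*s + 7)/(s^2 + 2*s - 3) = (s - 7)/(s + 3)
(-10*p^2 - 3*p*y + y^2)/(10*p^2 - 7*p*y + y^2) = (2*p + y)/(-2*p + y)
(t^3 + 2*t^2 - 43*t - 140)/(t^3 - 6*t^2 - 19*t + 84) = (t + 5)/(t - 3)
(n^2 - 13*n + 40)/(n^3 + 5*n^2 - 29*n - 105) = (n - 8)/(n^2 + 10*n + 21)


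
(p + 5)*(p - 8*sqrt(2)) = p^2 - 8*sqrt(2)*p + 5*p - 40*sqrt(2)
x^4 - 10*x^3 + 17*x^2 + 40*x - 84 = (x - 7)*(x - 3)*(x - 2)*(x + 2)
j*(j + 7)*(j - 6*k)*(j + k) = j^4 - 5*j^3*k + 7*j^3 - 6*j^2*k^2 - 35*j^2*k - 42*j*k^2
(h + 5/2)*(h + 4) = h^2 + 13*h/2 + 10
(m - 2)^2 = m^2 - 4*m + 4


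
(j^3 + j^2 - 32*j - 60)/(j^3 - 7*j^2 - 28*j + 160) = (j^2 - 4*j - 12)/(j^2 - 12*j + 32)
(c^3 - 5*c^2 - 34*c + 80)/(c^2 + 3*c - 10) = c - 8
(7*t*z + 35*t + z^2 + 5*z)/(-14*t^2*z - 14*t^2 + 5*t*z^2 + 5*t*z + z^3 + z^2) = (z + 5)/(-2*t*z - 2*t + z^2 + z)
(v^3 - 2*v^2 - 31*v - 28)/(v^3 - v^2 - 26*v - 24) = (v - 7)/(v - 6)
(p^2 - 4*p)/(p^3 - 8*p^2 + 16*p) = 1/(p - 4)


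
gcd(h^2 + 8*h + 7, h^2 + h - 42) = h + 7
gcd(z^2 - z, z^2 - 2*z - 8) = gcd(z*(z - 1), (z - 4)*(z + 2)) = 1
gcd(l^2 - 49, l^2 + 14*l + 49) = l + 7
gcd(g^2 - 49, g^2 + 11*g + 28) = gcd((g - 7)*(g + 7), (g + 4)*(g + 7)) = g + 7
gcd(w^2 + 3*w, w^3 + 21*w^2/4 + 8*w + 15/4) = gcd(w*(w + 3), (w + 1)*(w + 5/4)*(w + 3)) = w + 3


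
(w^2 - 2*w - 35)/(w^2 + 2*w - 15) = (w - 7)/(w - 3)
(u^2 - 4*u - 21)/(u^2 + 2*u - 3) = (u - 7)/(u - 1)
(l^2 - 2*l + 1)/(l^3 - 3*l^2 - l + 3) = (l - 1)/(l^2 - 2*l - 3)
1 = 1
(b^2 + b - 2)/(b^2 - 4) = (b - 1)/(b - 2)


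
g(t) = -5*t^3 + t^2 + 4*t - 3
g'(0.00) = 4.00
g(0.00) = -3.00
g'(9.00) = -1193.00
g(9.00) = -3531.00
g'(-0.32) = 1.82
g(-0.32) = -4.01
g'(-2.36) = -84.26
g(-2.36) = 58.85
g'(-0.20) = 3.00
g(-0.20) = -3.72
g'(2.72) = -101.54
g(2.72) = -85.34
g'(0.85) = -5.14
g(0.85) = -1.95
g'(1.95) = -49.14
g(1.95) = -28.47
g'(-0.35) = 1.46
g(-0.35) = -4.06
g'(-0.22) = 2.83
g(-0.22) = -3.78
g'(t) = -15*t^2 + 2*t + 4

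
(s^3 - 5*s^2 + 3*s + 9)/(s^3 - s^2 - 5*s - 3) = (s - 3)/(s + 1)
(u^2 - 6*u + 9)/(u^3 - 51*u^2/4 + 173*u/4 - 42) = 4*(u - 3)/(4*u^2 - 39*u + 56)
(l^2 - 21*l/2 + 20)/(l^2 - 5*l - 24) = (l - 5/2)/(l + 3)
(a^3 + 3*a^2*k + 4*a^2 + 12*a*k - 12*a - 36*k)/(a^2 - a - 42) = (a^2 + 3*a*k - 2*a - 6*k)/(a - 7)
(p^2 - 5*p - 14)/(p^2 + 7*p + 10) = (p - 7)/(p + 5)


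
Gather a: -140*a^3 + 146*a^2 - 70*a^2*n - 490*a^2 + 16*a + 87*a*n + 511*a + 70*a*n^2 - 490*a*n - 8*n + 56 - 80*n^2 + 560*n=-140*a^3 + a^2*(-70*n - 344) + a*(70*n^2 - 403*n + 527) - 80*n^2 + 552*n + 56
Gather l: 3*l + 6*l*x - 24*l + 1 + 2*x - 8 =l*(6*x - 21) + 2*x - 7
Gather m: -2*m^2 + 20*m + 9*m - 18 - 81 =-2*m^2 + 29*m - 99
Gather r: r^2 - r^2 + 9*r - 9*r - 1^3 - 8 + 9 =0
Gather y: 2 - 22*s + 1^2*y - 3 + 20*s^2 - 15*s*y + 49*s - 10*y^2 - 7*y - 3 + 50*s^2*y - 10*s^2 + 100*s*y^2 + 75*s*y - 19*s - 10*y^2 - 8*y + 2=10*s^2 + 8*s + y^2*(100*s - 20) + y*(50*s^2 + 60*s - 14) - 2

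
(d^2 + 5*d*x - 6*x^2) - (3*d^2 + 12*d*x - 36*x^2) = -2*d^2 - 7*d*x + 30*x^2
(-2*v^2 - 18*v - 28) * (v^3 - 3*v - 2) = -2*v^5 - 18*v^4 - 22*v^3 + 58*v^2 + 120*v + 56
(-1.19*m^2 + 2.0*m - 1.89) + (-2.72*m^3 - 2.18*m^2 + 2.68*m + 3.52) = -2.72*m^3 - 3.37*m^2 + 4.68*m + 1.63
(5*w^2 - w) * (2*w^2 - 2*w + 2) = 10*w^4 - 12*w^3 + 12*w^2 - 2*w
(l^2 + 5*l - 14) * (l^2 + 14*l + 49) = l^4 + 19*l^3 + 105*l^2 + 49*l - 686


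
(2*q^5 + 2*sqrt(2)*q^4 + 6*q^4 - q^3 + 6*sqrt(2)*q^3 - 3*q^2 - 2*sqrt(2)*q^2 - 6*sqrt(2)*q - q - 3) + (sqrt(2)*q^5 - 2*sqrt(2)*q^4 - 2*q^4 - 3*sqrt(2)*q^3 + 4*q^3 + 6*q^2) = sqrt(2)*q^5 + 2*q^5 + 4*q^4 + 3*q^3 + 3*sqrt(2)*q^3 - 2*sqrt(2)*q^2 + 3*q^2 - 6*sqrt(2)*q - q - 3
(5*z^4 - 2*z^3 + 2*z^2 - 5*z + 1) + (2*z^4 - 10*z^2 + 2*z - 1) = 7*z^4 - 2*z^3 - 8*z^2 - 3*z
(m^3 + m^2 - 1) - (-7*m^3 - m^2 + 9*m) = 8*m^3 + 2*m^2 - 9*m - 1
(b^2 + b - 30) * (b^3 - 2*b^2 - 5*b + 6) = b^5 - b^4 - 37*b^3 + 61*b^2 + 156*b - 180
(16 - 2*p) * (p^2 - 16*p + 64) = -2*p^3 + 48*p^2 - 384*p + 1024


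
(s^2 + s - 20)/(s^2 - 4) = (s^2 + s - 20)/(s^2 - 4)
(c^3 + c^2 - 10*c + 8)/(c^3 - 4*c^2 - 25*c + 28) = (c - 2)/(c - 7)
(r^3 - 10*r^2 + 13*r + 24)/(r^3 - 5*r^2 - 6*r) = (r^2 - 11*r + 24)/(r*(r - 6))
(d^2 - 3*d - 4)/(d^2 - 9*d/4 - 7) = 4*(d + 1)/(4*d + 7)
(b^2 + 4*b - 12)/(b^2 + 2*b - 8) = (b + 6)/(b + 4)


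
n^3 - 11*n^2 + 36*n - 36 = (n - 6)*(n - 3)*(n - 2)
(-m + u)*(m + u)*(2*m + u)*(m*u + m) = -2*m^4*u - 2*m^4 - m^3*u^2 - m^3*u + 2*m^2*u^3 + 2*m^2*u^2 + m*u^4 + m*u^3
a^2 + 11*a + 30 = (a + 5)*(a + 6)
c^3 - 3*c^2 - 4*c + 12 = (c - 3)*(c - 2)*(c + 2)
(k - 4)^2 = k^2 - 8*k + 16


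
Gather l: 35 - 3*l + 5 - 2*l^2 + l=-2*l^2 - 2*l + 40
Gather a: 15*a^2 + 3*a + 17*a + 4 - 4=15*a^2 + 20*a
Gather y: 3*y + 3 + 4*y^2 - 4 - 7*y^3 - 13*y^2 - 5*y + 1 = -7*y^3 - 9*y^2 - 2*y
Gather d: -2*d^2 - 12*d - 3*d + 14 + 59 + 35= -2*d^2 - 15*d + 108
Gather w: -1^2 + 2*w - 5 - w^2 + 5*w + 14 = -w^2 + 7*w + 8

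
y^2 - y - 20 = (y - 5)*(y + 4)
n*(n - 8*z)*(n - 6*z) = n^3 - 14*n^2*z + 48*n*z^2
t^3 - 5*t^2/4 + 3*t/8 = t*(t - 3/4)*(t - 1/2)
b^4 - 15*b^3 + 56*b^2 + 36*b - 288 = (b - 8)*(b - 6)*(b - 3)*(b + 2)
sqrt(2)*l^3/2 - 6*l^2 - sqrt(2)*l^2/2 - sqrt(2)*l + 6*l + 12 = (l - 2)*(l - 6*sqrt(2))*(sqrt(2)*l/2 + sqrt(2)/2)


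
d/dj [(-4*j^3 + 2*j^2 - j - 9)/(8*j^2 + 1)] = (-32*j^4 - 4*j^2 + 148*j - 1)/(64*j^4 + 16*j^2 + 1)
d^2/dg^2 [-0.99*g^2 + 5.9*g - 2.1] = -1.98000000000000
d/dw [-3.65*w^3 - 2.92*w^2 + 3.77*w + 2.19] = -10.95*w^2 - 5.84*w + 3.77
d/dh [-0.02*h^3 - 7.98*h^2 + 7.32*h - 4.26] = -0.06*h^2 - 15.96*h + 7.32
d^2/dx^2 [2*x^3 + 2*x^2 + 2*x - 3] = 12*x + 4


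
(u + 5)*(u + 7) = u^2 + 12*u + 35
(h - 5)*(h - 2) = h^2 - 7*h + 10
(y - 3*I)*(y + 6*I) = y^2 + 3*I*y + 18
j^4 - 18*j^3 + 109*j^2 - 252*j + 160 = (j - 8)*(j - 5)*(j - 4)*(j - 1)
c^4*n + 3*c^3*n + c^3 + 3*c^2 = c^2*(c + 3)*(c*n + 1)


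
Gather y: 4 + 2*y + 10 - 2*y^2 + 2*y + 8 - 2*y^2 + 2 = -4*y^2 + 4*y + 24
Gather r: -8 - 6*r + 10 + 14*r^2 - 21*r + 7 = 14*r^2 - 27*r + 9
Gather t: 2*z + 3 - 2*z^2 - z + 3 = -2*z^2 + z + 6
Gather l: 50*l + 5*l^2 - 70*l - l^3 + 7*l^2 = -l^3 + 12*l^2 - 20*l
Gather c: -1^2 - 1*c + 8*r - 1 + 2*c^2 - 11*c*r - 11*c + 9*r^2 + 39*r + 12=2*c^2 + c*(-11*r - 12) + 9*r^2 + 47*r + 10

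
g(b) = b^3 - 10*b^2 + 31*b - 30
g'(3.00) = -2.00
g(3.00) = 0.00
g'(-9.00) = 454.00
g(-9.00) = -1848.00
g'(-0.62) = 44.55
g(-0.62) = -53.30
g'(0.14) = 28.26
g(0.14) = -25.85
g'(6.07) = 20.13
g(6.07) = 13.37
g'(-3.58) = 141.05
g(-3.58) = -315.03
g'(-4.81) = 196.61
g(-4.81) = -521.76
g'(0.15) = 28.07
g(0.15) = -25.57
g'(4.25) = 0.19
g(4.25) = -2.11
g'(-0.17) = 34.49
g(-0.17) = -35.56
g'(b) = 3*b^2 - 20*b + 31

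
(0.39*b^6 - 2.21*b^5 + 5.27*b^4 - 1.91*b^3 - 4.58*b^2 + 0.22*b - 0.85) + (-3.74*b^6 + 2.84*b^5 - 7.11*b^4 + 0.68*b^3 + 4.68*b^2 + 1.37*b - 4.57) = -3.35*b^6 + 0.63*b^5 - 1.84*b^4 - 1.23*b^3 + 0.0999999999999996*b^2 + 1.59*b - 5.42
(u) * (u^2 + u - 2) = u^3 + u^2 - 2*u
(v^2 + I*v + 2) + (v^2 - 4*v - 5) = 2*v^2 - 4*v + I*v - 3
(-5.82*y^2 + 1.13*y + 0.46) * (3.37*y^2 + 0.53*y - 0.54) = -19.6134*y^4 + 0.723499999999999*y^3 + 5.2919*y^2 - 0.3664*y - 0.2484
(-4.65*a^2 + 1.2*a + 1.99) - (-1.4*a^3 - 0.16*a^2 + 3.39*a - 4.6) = 1.4*a^3 - 4.49*a^2 - 2.19*a + 6.59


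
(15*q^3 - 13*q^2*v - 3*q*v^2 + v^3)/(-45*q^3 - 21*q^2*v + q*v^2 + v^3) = (-q + v)/(3*q + v)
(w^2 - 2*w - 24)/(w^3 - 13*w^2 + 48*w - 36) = (w + 4)/(w^2 - 7*w + 6)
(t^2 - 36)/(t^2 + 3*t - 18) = (t - 6)/(t - 3)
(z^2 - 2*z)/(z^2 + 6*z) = (z - 2)/(z + 6)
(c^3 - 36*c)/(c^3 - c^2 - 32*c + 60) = c*(c - 6)/(c^2 - 7*c + 10)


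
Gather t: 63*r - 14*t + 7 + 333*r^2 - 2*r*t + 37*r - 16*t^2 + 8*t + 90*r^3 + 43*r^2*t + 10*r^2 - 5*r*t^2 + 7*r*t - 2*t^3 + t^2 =90*r^3 + 343*r^2 + 100*r - 2*t^3 + t^2*(-5*r - 15) + t*(43*r^2 + 5*r - 6) + 7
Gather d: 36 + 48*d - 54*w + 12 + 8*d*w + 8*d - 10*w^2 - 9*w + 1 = d*(8*w + 56) - 10*w^2 - 63*w + 49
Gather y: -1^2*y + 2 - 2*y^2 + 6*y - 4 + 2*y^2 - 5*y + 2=0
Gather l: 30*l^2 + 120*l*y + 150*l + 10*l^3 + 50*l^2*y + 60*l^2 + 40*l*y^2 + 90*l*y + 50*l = 10*l^3 + l^2*(50*y + 90) + l*(40*y^2 + 210*y + 200)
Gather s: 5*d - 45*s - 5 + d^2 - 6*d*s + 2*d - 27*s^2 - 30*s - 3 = d^2 + 7*d - 27*s^2 + s*(-6*d - 75) - 8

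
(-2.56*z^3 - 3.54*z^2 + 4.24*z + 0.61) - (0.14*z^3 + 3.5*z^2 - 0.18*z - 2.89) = -2.7*z^3 - 7.04*z^2 + 4.42*z + 3.5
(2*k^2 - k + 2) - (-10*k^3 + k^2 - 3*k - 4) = 10*k^3 + k^2 + 2*k + 6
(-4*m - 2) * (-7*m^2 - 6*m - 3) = 28*m^3 + 38*m^2 + 24*m + 6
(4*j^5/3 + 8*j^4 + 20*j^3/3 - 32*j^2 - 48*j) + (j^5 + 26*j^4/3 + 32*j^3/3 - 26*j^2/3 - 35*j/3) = 7*j^5/3 + 50*j^4/3 + 52*j^3/3 - 122*j^2/3 - 179*j/3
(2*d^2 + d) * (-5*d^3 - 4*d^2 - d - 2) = -10*d^5 - 13*d^4 - 6*d^3 - 5*d^2 - 2*d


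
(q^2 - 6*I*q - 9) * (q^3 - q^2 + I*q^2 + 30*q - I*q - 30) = q^5 - q^4 - 5*I*q^4 + 27*q^3 + 5*I*q^3 - 27*q^2 - 189*I*q^2 - 270*q + 189*I*q + 270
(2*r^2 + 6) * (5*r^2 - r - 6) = 10*r^4 - 2*r^3 + 18*r^2 - 6*r - 36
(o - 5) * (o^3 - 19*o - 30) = o^4 - 5*o^3 - 19*o^2 + 65*o + 150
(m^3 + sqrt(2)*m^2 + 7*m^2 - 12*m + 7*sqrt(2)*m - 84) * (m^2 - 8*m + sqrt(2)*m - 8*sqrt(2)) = m^5 - m^4 + 2*sqrt(2)*m^4 - 66*m^3 - 2*sqrt(2)*m^3 - 124*sqrt(2)*m^2 + 10*m^2 + 12*sqrt(2)*m + 560*m + 672*sqrt(2)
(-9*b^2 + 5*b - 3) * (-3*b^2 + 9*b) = 27*b^4 - 96*b^3 + 54*b^2 - 27*b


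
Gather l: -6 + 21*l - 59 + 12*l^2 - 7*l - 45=12*l^2 + 14*l - 110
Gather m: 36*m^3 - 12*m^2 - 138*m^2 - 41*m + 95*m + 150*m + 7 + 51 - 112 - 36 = 36*m^3 - 150*m^2 + 204*m - 90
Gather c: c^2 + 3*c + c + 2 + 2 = c^2 + 4*c + 4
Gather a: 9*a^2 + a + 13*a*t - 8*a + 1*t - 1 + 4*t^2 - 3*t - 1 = 9*a^2 + a*(13*t - 7) + 4*t^2 - 2*t - 2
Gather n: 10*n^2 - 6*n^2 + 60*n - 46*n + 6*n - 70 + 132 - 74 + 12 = 4*n^2 + 20*n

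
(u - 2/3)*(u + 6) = u^2 + 16*u/3 - 4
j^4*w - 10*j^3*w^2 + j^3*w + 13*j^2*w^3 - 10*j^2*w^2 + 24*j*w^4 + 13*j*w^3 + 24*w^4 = (j - 8*w)*(j - 3*w)*(j + w)*(j*w + w)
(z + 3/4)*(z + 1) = z^2 + 7*z/4 + 3/4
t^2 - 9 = (t - 3)*(t + 3)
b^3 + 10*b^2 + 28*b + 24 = (b + 2)^2*(b + 6)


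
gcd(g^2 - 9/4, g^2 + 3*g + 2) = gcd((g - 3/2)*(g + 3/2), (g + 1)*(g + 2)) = 1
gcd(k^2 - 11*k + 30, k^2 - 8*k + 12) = k - 6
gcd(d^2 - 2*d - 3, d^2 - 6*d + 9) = d - 3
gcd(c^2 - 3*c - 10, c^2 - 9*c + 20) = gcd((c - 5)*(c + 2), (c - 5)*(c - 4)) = c - 5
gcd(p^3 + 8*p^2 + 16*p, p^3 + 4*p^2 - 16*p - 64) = p^2 + 8*p + 16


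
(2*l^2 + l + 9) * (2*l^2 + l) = 4*l^4 + 4*l^3 + 19*l^2 + 9*l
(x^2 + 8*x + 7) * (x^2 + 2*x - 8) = x^4 + 10*x^3 + 15*x^2 - 50*x - 56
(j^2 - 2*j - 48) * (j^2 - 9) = j^4 - 2*j^3 - 57*j^2 + 18*j + 432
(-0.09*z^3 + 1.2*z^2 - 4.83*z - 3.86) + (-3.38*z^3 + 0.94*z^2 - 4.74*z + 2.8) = -3.47*z^3 + 2.14*z^2 - 9.57*z - 1.06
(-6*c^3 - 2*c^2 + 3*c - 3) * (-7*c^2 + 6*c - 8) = 42*c^5 - 22*c^4 + 15*c^3 + 55*c^2 - 42*c + 24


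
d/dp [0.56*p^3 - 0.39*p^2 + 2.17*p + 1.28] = 1.68*p^2 - 0.78*p + 2.17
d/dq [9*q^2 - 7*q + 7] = 18*q - 7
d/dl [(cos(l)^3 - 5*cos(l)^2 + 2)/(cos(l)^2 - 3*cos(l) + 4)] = (-cos(l)^4 + 6*cos(l)^3 - 27*cos(l)^2 + 44*cos(l) - 6)*sin(l)/(sin(l)^2 + 3*cos(l) - 5)^2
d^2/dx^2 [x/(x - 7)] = 14/(x - 7)^3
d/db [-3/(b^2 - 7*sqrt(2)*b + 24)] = 3*(2*b - 7*sqrt(2))/(b^2 - 7*sqrt(2)*b + 24)^2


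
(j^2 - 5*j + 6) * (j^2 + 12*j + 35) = j^4 + 7*j^3 - 19*j^2 - 103*j + 210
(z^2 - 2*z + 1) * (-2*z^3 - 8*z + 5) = -2*z^5 + 4*z^4 - 10*z^3 + 21*z^2 - 18*z + 5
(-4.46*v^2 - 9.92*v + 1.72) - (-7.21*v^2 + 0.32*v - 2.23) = 2.75*v^2 - 10.24*v + 3.95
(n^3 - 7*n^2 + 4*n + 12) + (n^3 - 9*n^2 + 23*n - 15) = 2*n^3 - 16*n^2 + 27*n - 3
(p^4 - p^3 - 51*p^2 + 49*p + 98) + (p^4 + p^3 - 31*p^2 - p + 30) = 2*p^4 - 82*p^2 + 48*p + 128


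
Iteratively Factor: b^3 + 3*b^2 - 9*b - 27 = (b - 3)*(b^2 + 6*b + 9) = (b - 3)*(b + 3)*(b + 3)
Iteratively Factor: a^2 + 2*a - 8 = (a - 2)*(a + 4)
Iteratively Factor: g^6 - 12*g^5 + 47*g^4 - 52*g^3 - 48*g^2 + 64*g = (g - 4)*(g^5 - 8*g^4 + 15*g^3 + 8*g^2 - 16*g) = (g - 4)*(g + 1)*(g^4 - 9*g^3 + 24*g^2 - 16*g) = g*(g - 4)*(g + 1)*(g^3 - 9*g^2 + 24*g - 16) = g*(g - 4)^2*(g + 1)*(g^2 - 5*g + 4) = g*(g - 4)^3*(g + 1)*(g - 1)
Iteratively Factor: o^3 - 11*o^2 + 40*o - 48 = (o - 4)*(o^2 - 7*o + 12) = (o - 4)^2*(o - 3)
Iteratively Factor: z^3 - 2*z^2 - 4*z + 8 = (z + 2)*(z^2 - 4*z + 4) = (z - 2)*(z + 2)*(z - 2)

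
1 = 1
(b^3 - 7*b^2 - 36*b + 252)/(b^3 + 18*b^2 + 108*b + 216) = (b^2 - 13*b + 42)/(b^2 + 12*b + 36)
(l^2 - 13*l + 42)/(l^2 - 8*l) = (l^2 - 13*l + 42)/(l*(l - 8))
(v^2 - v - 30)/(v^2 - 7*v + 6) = (v + 5)/(v - 1)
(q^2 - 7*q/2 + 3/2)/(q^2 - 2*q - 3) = (q - 1/2)/(q + 1)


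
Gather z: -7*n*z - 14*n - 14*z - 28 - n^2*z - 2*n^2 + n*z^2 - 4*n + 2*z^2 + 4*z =-2*n^2 - 18*n + z^2*(n + 2) + z*(-n^2 - 7*n - 10) - 28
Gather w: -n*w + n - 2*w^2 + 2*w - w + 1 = n - 2*w^2 + w*(1 - n) + 1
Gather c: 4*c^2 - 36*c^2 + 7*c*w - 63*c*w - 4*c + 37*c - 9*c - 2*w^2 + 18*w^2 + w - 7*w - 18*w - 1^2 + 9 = -32*c^2 + c*(24 - 56*w) + 16*w^2 - 24*w + 8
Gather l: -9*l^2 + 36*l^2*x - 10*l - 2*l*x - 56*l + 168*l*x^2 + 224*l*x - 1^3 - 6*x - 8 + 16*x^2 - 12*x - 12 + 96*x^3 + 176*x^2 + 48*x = l^2*(36*x - 9) + l*(168*x^2 + 222*x - 66) + 96*x^3 + 192*x^2 + 30*x - 21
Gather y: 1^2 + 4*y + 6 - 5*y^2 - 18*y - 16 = -5*y^2 - 14*y - 9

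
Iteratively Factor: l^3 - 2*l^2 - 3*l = (l - 3)*(l^2 + l) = l*(l - 3)*(l + 1)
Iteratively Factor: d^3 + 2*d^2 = (d)*(d^2 + 2*d) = d^2*(d + 2)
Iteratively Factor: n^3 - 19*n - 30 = (n + 3)*(n^2 - 3*n - 10) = (n + 2)*(n + 3)*(n - 5)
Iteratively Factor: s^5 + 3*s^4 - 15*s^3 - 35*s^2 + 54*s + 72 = (s + 3)*(s^4 - 15*s^2 + 10*s + 24) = (s - 2)*(s + 3)*(s^3 + 2*s^2 - 11*s - 12) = (s - 2)*(s + 3)*(s + 4)*(s^2 - 2*s - 3) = (s - 2)*(s + 1)*(s + 3)*(s + 4)*(s - 3)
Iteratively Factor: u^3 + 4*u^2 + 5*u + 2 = (u + 1)*(u^2 + 3*u + 2) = (u + 1)^2*(u + 2)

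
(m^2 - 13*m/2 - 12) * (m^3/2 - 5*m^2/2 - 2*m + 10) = m^5/2 - 23*m^4/4 + 33*m^3/4 + 53*m^2 - 41*m - 120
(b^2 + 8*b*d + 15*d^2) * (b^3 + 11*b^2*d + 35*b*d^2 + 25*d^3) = b^5 + 19*b^4*d + 138*b^3*d^2 + 470*b^2*d^3 + 725*b*d^4 + 375*d^5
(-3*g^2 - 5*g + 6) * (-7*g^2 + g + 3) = 21*g^4 + 32*g^3 - 56*g^2 - 9*g + 18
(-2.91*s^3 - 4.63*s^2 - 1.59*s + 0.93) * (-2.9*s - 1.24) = 8.439*s^4 + 17.0354*s^3 + 10.3522*s^2 - 0.7254*s - 1.1532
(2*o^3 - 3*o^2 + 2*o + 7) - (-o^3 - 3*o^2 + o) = 3*o^3 + o + 7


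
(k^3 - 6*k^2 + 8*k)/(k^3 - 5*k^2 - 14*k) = (-k^2 + 6*k - 8)/(-k^2 + 5*k + 14)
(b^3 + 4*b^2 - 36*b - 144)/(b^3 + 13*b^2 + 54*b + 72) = (b - 6)/(b + 3)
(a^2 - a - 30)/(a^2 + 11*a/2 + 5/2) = 2*(a - 6)/(2*a + 1)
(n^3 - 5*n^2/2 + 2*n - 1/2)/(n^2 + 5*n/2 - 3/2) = (n^2 - 2*n + 1)/(n + 3)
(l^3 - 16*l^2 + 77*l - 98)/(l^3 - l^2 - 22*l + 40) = (l^2 - 14*l + 49)/(l^2 + l - 20)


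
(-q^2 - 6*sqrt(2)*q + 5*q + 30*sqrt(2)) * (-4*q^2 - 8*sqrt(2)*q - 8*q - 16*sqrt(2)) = 4*q^4 - 12*q^3 + 32*sqrt(2)*q^3 - 96*sqrt(2)*q^2 + 56*q^2 - 320*sqrt(2)*q - 288*q - 960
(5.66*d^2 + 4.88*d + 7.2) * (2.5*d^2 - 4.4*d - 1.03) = 14.15*d^4 - 12.704*d^3 - 9.3018*d^2 - 36.7064*d - 7.416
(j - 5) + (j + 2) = 2*j - 3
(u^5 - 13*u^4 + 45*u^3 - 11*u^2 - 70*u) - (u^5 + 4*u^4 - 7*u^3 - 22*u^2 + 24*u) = -17*u^4 + 52*u^3 + 11*u^2 - 94*u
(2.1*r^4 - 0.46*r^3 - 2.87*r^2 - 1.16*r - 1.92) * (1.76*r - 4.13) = 3.696*r^5 - 9.4826*r^4 - 3.1514*r^3 + 9.8115*r^2 + 1.4116*r + 7.9296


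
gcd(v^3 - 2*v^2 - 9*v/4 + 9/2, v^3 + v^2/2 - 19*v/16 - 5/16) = 1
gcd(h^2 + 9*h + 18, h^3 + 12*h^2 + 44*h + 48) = h + 6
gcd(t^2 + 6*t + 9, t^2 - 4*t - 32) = 1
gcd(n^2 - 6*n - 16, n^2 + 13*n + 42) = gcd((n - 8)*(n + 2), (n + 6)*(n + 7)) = 1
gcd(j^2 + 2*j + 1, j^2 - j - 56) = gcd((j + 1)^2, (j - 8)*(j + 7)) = 1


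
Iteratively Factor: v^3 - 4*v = (v)*(v^2 - 4) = v*(v + 2)*(v - 2)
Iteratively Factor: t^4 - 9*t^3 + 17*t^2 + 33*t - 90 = (t - 5)*(t^3 - 4*t^2 - 3*t + 18) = (t - 5)*(t + 2)*(t^2 - 6*t + 9) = (t - 5)*(t - 3)*(t + 2)*(t - 3)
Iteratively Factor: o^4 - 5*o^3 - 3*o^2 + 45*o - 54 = (o + 3)*(o^3 - 8*o^2 + 21*o - 18) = (o - 3)*(o + 3)*(o^2 - 5*o + 6) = (o - 3)^2*(o + 3)*(o - 2)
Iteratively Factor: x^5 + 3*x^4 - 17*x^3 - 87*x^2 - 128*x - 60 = (x + 3)*(x^4 - 17*x^2 - 36*x - 20) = (x + 1)*(x + 3)*(x^3 - x^2 - 16*x - 20) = (x + 1)*(x + 2)*(x + 3)*(x^2 - 3*x - 10) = (x - 5)*(x + 1)*(x + 2)*(x + 3)*(x + 2)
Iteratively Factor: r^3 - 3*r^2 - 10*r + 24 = (r + 3)*(r^2 - 6*r + 8) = (r - 4)*(r + 3)*(r - 2)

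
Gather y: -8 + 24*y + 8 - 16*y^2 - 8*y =-16*y^2 + 16*y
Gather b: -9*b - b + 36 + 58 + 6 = 100 - 10*b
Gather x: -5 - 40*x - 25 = -40*x - 30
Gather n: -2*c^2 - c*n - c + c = -2*c^2 - c*n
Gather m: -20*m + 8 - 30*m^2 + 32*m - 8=-30*m^2 + 12*m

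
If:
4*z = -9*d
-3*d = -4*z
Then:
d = 0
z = 0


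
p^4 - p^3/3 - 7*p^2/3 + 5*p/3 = p*(p - 1)^2*(p + 5/3)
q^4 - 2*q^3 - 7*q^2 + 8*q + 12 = (q - 3)*(q - 2)*(q + 1)*(q + 2)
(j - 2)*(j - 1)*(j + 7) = j^3 + 4*j^2 - 19*j + 14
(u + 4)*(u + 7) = u^2 + 11*u + 28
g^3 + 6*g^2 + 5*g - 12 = (g - 1)*(g + 3)*(g + 4)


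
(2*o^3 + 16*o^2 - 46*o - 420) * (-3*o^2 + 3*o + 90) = -6*o^5 - 42*o^4 + 366*o^3 + 2562*o^2 - 5400*o - 37800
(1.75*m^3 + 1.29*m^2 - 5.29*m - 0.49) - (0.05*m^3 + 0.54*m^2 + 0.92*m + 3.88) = 1.7*m^3 + 0.75*m^2 - 6.21*m - 4.37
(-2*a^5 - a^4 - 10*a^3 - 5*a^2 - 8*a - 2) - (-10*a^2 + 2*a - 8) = -2*a^5 - a^4 - 10*a^3 + 5*a^2 - 10*a + 6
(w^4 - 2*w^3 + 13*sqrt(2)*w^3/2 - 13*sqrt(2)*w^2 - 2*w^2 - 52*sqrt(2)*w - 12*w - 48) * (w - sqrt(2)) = w^5 - 2*w^4 + 11*sqrt(2)*w^4/2 - 11*sqrt(2)*w^3 - 15*w^3 - 50*sqrt(2)*w^2 + 14*w^2 + 12*sqrt(2)*w + 56*w + 48*sqrt(2)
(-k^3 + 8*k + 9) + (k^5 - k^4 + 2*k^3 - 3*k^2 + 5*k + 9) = k^5 - k^4 + k^3 - 3*k^2 + 13*k + 18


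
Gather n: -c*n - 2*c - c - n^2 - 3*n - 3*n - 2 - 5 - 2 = -3*c - n^2 + n*(-c - 6) - 9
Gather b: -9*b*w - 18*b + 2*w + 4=b*(-9*w - 18) + 2*w + 4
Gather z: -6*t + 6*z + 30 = -6*t + 6*z + 30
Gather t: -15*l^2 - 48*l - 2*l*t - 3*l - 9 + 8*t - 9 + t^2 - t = -15*l^2 - 51*l + t^2 + t*(7 - 2*l) - 18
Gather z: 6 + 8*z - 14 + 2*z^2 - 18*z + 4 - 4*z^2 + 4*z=-2*z^2 - 6*z - 4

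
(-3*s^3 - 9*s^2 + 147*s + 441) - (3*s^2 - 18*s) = -3*s^3 - 12*s^2 + 165*s + 441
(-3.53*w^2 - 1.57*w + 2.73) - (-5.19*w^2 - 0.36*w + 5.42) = 1.66*w^2 - 1.21*w - 2.69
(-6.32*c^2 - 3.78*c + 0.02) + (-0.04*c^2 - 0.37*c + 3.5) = -6.36*c^2 - 4.15*c + 3.52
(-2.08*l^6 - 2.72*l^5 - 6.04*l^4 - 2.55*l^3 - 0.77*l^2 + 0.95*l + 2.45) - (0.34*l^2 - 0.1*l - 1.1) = -2.08*l^6 - 2.72*l^5 - 6.04*l^4 - 2.55*l^3 - 1.11*l^2 + 1.05*l + 3.55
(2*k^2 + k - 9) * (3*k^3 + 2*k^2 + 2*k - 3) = 6*k^5 + 7*k^4 - 21*k^3 - 22*k^2 - 21*k + 27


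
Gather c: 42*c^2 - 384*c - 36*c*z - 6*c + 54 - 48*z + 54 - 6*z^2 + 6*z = 42*c^2 + c*(-36*z - 390) - 6*z^2 - 42*z + 108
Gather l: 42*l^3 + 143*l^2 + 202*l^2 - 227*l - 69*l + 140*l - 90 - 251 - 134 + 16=42*l^3 + 345*l^2 - 156*l - 459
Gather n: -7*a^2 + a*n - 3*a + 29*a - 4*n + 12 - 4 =-7*a^2 + 26*a + n*(a - 4) + 8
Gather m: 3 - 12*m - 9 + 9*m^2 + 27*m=9*m^2 + 15*m - 6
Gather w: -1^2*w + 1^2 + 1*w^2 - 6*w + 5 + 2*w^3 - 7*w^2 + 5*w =2*w^3 - 6*w^2 - 2*w + 6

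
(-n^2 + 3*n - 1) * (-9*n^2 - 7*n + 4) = 9*n^4 - 20*n^3 - 16*n^2 + 19*n - 4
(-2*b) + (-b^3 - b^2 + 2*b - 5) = -b^3 - b^2 - 5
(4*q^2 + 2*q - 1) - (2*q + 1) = 4*q^2 - 2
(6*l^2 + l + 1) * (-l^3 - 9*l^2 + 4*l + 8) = -6*l^5 - 55*l^4 + 14*l^3 + 43*l^2 + 12*l + 8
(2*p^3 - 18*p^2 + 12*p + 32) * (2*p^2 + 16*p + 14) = 4*p^5 - 4*p^4 - 236*p^3 + 4*p^2 + 680*p + 448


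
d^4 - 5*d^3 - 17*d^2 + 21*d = d*(d - 7)*(d - 1)*(d + 3)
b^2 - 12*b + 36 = (b - 6)^2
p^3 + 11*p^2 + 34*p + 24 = (p + 1)*(p + 4)*(p + 6)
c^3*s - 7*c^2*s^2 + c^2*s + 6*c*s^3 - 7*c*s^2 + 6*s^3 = (c - 6*s)*(c - s)*(c*s + s)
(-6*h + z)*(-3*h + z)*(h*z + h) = 18*h^3*z + 18*h^3 - 9*h^2*z^2 - 9*h^2*z + h*z^3 + h*z^2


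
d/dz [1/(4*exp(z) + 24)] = -exp(z)/(4*(exp(z) + 6)^2)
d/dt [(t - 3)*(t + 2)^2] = (t + 2)*(3*t - 4)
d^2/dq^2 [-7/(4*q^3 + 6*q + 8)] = 21*(2*q*(2*q^3 + 3*q + 4) - 3*(2*q^2 + 1)^2)/(2*q^3 + 3*q + 4)^3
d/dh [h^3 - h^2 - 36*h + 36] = 3*h^2 - 2*h - 36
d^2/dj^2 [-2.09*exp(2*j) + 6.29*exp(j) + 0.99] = (6.29 - 8.36*exp(j))*exp(j)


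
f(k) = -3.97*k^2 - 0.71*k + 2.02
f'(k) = -7.94*k - 0.71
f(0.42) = 1.02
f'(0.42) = -4.04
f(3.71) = -55.26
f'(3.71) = -30.17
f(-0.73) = 0.42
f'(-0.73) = 5.09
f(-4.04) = -59.91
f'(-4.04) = 31.37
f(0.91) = -1.91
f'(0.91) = -7.94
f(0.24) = 1.62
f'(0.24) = -2.62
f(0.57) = 0.33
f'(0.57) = -5.24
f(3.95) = -62.73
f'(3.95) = -32.07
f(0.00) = 2.02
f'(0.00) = -0.71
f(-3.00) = -31.58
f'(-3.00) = 23.11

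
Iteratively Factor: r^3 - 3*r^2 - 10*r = (r - 5)*(r^2 + 2*r) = (r - 5)*(r + 2)*(r)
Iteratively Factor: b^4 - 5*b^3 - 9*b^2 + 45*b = (b + 3)*(b^3 - 8*b^2 + 15*b) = (b - 5)*(b + 3)*(b^2 - 3*b) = b*(b - 5)*(b + 3)*(b - 3)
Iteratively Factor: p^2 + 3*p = (p + 3)*(p)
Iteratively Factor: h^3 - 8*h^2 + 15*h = (h - 3)*(h^2 - 5*h) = (h - 5)*(h - 3)*(h)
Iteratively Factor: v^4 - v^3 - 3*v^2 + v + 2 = (v - 2)*(v^3 + v^2 - v - 1) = (v - 2)*(v + 1)*(v^2 - 1) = (v - 2)*(v + 1)^2*(v - 1)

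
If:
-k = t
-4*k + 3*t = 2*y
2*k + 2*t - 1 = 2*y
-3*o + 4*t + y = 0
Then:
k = 1/7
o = -5/14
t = -1/7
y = -1/2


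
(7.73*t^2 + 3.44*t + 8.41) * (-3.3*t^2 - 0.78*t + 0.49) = -25.509*t^4 - 17.3814*t^3 - 26.6485*t^2 - 4.8742*t + 4.1209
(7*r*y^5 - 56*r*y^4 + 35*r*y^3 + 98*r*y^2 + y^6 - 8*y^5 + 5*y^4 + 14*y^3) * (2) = 14*r*y^5 - 112*r*y^4 + 70*r*y^3 + 196*r*y^2 + 2*y^6 - 16*y^5 + 10*y^4 + 28*y^3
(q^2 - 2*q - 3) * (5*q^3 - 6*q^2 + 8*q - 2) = 5*q^5 - 16*q^4 + 5*q^3 - 20*q + 6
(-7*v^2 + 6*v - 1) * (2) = -14*v^2 + 12*v - 2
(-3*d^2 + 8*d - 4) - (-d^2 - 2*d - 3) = -2*d^2 + 10*d - 1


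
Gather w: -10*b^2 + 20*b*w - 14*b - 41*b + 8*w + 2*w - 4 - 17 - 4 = -10*b^2 - 55*b + w*(20*b + 10) - 25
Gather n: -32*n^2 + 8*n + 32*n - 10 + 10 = -32*n^2 + 40*n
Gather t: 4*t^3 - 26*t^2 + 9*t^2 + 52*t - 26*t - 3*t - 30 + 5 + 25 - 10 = 4*t^3 - 17*t^2 + 23*t - 10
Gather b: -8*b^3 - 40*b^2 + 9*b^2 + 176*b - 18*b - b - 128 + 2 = -8*b^3 - 31*b^2 + 157*b - 126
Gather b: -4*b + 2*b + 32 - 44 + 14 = 2 - 2*b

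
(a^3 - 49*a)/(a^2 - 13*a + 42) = a*(a + 7)/(a - 6)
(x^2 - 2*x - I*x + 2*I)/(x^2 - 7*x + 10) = (x - I)/(x - 5)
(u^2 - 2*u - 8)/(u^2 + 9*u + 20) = (u^2 - 2*u - 8)/(u^2 + 9*u + 20)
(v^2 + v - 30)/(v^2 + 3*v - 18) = (v - 5)/(v - 3)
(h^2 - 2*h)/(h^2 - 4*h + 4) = h/(h - 2)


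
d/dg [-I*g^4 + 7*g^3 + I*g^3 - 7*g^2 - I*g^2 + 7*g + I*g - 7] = -4*I*g^3 + 3*g^2*(7 + I) - 2*g*(7 + I) + 7 + I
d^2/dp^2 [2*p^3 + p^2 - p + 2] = 12*p + 2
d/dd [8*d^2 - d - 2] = 16*d - 1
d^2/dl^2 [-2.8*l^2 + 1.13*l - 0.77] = -5.60000000000000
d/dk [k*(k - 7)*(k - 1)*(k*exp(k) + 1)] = k^4*exp(k) - 4*k^3*exp(k) - 17*k^2*exp(k) + 3*k^2 + 14*k*exp(k) - 16*k + 7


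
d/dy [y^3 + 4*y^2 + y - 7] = 3*y^2 + 8*y + 1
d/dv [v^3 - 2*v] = 3*v^2 - 2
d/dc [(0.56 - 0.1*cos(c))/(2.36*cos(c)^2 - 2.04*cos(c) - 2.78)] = (-0.236*cos(c)^2 + 2.6432*cos(c) - 1.4204)*sin(c)/(5.5696*cos(c)^4 - 9.6288*cos(c)^3 - 8.96*cos(c)^2 + 11.3424*cos(c) + 7.7284)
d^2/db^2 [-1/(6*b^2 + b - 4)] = 2*(36*b^2 + 6*b - (12*b + 1)^2 - 24)/(6*b^2 + b - 4)^3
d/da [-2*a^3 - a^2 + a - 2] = -6*a^2 - 2*a + 1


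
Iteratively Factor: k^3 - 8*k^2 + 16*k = (k - 4)*(k^2 - 4*k) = k*(k - 4)*(k - 4)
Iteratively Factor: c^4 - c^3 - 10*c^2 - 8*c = (c + 1)*(c^3 - 2*c^2 - 8*c) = c*(c + 1)*(c^2 - 2*c - 8) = c*(c + 1)*(c + 2)*(c - 4)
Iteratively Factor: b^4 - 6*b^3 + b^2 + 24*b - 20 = (b - 1)*(b^3 - 5*b^2 - 4*b + 20) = (b - 1)*(b + 2)*(b^2 - 7*b + 10) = (b - 2)*(b - 1)*(b + 2)*(b - 5)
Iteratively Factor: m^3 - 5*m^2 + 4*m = (m - 4)*(m^2 - m) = (m - 4)*(m - 1)*(m)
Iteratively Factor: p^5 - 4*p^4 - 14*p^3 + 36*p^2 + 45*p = (p + 3)*(p^4 - 7*p^3 + 7*p^2 + 15*p) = (p - 3)*(p + 3)*(p^3 - 4*p^2 - 5*p) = p*(p - 3)*(p + 3)*(p^2 - 4*p - 5) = p*(p - 5)*(p - 3)*(p + 3)*(p + 1)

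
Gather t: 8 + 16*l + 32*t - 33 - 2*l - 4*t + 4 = 14*l + 28*t - 21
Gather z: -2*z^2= -2*z^2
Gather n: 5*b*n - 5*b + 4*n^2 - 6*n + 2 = -5*b + 4*n^2 + n*(5*b - 6) + 2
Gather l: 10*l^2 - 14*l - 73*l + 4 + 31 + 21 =10*l^2 - 87*l + 56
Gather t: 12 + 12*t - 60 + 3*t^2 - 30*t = 3*t^2 - 18*t - 48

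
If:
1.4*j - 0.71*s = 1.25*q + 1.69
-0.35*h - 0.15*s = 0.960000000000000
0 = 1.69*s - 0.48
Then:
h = -2.86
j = 0.892857142857143*q + 1.35118343195266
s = 0.28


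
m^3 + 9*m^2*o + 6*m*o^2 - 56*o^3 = (m - 2*o)*(m + 4*o)*(m + 7*o)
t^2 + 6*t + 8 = (t + 2)*(t + 4)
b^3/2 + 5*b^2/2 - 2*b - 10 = (b/2 + 1)*(b - 2)*(b + 5)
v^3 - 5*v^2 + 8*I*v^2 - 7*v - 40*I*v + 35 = (v - 5)*(v + I)*(v + 7*I)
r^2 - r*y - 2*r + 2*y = (r - 2)*(r - y)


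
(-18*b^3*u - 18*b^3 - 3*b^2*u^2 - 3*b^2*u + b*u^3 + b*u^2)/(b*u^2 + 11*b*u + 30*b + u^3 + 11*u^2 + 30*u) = b*(-18*b^2*u - 18*b^2 - 3*b*u^2 - 3*b*u + u^3 + u^2)/(b*u^2 + 11*b*u + 30*b + u^3 + 11*u^2 + 30*u)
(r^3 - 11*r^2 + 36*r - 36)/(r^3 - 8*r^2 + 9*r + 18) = (r - 2)/(r + 1)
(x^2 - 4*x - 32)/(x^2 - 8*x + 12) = (x^2 - 4*x - 32)/(x^2 - 8*x + 12)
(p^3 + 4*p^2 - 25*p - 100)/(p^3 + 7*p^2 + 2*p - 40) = (p - 5)/(p - 2)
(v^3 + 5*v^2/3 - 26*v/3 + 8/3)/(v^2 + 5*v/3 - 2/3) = (v^2 + 2*v - 8)/(v + 2)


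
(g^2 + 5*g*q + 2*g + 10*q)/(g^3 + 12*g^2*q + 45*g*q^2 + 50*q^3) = (g + 2)/(g^2 + 7*g*q + 10*q^2)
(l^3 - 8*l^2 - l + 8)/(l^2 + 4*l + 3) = (l^2 - 9*l + 8)/(l + 3)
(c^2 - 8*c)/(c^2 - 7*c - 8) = c/(c + 1)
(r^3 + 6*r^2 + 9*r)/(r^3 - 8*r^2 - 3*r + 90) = r*(r + 3)/(r^2 - 11*r + 30)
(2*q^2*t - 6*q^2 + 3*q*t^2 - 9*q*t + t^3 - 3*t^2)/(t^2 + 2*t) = (2*q^2*t - 6*q^2 + 3*q*t^2 - 9*q*t + t^3 - 3*t^2)/(t*(t + 2))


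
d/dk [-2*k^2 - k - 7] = -4*k - 1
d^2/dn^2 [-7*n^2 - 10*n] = -14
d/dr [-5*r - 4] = -5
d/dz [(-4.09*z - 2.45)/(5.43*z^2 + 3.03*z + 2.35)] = (22.2087*z^2 + 26.607*z - 2.188)/(29.4849*z^4 + 32.9058*z^3 + 34.7019*z^2 + 14.241*z + 5.5225)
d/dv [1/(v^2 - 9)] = -2*v/(v^2 - 9)^2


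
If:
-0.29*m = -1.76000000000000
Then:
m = 6.07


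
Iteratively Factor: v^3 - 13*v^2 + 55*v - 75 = (v - 5)*(v^2 - 8*v + 15) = (v - 5)^2*(v - 3)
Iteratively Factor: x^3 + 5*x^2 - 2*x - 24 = (x + 3)*(x^2 + 2*x - 8) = (x - 2)*(x + 3)*(x + 4)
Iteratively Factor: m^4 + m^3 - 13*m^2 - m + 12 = (m - 1)*(m^3 + 2*m^2 - 11*m - 12) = (m - 1)*(m + 4)*(m^2 - 2*m - 3) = (m - 1)*(m + 1)*(m + 4)*(m - 3)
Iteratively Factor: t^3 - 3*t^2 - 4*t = (t - 4)*(t^2 + t) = t*(t - 4)*(t + 1)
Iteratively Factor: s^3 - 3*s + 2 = (s + 2)*(s^2 - 2*s + 1) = (s - 1)*(s + 2)*(s - 1)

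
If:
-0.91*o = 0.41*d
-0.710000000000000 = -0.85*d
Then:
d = 0.84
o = -0.38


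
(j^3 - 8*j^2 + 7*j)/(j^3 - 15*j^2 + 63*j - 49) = j/(j - 7)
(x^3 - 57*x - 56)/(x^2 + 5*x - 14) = (x^2 - 7*x - 8)/(x - 2)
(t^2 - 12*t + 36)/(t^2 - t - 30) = (t - 6)/(t + 5)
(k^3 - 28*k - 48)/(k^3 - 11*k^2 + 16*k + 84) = (k + 4)/(k - 7)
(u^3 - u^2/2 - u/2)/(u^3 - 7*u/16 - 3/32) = 16*u*(u - 1)/(16*u^2 - 8*u - 3)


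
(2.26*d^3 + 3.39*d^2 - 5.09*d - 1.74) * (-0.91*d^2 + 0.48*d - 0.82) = -2.0566*d^5 - 2.0001*d^4 + 4.4059*d^3 - 3.6396*d^2 + 3.3386*d + 1.4268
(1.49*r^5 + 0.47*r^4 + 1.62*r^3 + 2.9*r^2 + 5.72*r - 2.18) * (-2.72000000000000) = -4.0528*r^5 - 1.2784*r^4 - 4.4064*r^3 - 7.888*r^2 - 15.5584*r + 5.9296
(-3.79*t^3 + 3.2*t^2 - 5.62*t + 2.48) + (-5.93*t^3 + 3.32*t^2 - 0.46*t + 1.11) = -9.72*t^3 + 6.52*t^2 - 6.08*t + 3.59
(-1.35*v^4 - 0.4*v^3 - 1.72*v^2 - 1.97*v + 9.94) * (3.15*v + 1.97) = -4.2525*v^5 - 3.9195*v^4 - 6.206*v^3 - 9.5939*v^2 + 27.4301*v + 19.5818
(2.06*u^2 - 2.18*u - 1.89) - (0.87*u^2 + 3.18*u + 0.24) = 1.19*u^2 - 5.36*u - 2.13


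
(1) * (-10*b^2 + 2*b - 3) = -10*b^2 + 2*b - 3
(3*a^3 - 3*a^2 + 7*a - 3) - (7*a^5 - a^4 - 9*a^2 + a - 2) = -7*a^5 + a^4 + 3*a^3 + 6*a^2 + 6*a - 1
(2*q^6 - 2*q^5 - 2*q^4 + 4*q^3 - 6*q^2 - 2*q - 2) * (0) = 0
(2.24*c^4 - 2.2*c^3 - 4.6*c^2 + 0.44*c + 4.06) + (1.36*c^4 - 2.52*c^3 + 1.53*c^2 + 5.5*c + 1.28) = 3.6*c^4 - 4.72*c^3 - 3.07*c^2 + 5.94*c + 5.34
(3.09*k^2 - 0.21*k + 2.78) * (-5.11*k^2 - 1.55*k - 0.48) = -15.7899*k^4 - 3.7164*k^3 - 15.3635*k^2 - 4.2082*k - 1.3344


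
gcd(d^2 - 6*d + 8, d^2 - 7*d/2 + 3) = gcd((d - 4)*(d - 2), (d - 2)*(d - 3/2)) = d - 2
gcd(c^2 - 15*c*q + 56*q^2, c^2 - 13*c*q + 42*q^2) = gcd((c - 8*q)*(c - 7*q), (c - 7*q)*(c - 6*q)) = -c + 7*q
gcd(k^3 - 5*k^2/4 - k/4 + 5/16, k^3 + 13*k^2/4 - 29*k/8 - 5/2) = k^2 - 3*k/4 - 5/8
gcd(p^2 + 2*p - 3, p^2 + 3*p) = p + 3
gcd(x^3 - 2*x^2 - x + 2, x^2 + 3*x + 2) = x + 1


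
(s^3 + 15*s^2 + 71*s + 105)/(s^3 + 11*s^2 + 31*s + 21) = (s + 5)/(s + 1)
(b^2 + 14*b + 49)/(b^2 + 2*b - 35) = (b + 7)/(b - 5)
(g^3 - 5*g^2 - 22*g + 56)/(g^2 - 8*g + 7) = (g^2 + 2*g - 8)/(g - 1)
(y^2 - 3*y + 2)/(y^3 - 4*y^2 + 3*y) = (y - 2)/(y*(y - 3))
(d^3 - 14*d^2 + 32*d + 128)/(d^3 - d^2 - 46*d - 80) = (d - 8)/(d + 5)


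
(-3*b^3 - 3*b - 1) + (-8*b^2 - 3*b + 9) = -3*b^3 - 8*b^2 - 6*b + 8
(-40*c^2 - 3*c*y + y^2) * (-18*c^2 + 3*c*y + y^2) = 720*c^4 - 66*c^3*y - 67*c^2*y^2 + y^4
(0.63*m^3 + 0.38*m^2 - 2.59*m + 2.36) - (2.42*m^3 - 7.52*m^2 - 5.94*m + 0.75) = -1.79*m^3 + 7.9*m^2 + 3.35*m + 1.61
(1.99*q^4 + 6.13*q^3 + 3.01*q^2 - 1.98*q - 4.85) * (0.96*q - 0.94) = 1.9104*q^5 + 4.0142*q^4 - 2.8726*q^3 - 4.7302*q^2 - 2.7948*q + 4.559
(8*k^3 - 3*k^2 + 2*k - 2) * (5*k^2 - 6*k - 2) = 40*k^5 - 63*k^4 + 12*k^3 - 16*k^2 + 8*k + 4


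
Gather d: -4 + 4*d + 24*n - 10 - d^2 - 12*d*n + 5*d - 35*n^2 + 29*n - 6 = -d^2 + d*(9 - 12*n) - 35*n^2 + 53*n - 20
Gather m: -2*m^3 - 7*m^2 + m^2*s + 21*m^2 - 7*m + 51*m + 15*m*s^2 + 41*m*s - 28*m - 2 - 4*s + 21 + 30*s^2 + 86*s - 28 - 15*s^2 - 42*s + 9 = -2*m^3 + m^2*(s + 14) + m*(15*s^2 + 41*s + 16) + 15*s^2 + 40*s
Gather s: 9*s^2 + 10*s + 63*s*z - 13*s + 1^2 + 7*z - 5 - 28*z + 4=9*s^2 + s*(63*z - 3) - 21*z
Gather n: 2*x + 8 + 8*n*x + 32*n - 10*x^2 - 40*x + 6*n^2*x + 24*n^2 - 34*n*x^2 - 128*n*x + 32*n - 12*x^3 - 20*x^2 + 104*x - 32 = n^2*(6*x + 24) + n*(-34*x^2 - 120*x + 64) - 12*x^3 - 30*x^2 + 66*x - 24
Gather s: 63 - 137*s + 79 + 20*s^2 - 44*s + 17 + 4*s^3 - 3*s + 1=4*s^3 + 20*s^2 - 184*s + 160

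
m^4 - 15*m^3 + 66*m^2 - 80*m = m*(m - 8)*(m - 5)*(m - 2)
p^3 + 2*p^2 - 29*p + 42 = (p - 3)*(p - 2)*(p + 7)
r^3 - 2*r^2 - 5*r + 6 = (r - 3)*(r - 1)*(r + 2)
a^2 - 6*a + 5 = (a - 5)*(a - 1)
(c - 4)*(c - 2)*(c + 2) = c^3 - 4*c^2 - 4*c + 16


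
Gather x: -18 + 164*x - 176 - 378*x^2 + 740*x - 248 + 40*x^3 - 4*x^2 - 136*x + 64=40*x^3 - 382*x^2 + 768*x - 378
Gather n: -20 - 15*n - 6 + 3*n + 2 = -12*n - 24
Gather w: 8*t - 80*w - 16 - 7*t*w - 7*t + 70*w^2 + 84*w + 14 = t + 70*w^2 + w*(4 - 7*t) - 2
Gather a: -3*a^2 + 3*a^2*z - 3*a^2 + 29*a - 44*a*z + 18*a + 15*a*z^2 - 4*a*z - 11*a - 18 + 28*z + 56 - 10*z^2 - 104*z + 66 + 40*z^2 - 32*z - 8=a^2*(3*z - 6) + a*(15*z^2 - 48*z + 36) + 30*z^2 - 108*z + 96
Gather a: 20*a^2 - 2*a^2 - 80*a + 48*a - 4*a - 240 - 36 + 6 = 18*a^2 - 36*a - 270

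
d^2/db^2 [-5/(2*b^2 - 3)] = 60*(-2*b^2 - 1)/(2*b^2 - 3)^3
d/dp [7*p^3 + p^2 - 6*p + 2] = 21*p^2 + 2*p - 6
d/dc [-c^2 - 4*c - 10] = -2*c - 4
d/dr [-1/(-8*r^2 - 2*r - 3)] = 2*(-8*r - 1)/(8*r^2 + 2*r + 3)^2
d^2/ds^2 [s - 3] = 0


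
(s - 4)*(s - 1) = s^2 - 5*s + 4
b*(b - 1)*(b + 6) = b^3 + 5*b^2 - 6*b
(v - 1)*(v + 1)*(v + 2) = v^3 + 2*v^2 - v - 2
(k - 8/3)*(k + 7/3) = k^2 - k/3 - 56/9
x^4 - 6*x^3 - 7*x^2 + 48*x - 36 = (x - 6)*(x - 2)*(x - 1)*(x + 3)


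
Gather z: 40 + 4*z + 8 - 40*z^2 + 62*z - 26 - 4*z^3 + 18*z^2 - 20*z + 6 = -4*z^3 - 22*z^2 + 46*z + 28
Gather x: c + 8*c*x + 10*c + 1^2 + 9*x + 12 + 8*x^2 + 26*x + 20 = 11*c + 8*x^2 + x*(8*c + 35) + 33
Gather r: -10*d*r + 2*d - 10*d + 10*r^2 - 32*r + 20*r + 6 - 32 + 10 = -8*d + 10*r^2 + r*(-10*d - 12) - 16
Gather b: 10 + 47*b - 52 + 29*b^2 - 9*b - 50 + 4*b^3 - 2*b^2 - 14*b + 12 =4*b^3 + 27*b^2 + 24*b - 80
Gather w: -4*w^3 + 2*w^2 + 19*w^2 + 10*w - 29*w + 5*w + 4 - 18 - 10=-4*w^3 + 21*w^2 - 14*w - 24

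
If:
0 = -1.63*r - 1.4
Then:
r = -0.86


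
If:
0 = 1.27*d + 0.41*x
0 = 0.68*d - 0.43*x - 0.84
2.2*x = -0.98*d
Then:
No Solution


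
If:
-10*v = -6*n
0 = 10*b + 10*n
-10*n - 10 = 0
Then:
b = 1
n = -1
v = -3/5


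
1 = 1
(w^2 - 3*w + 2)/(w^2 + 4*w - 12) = (w - 1)/(w + 6)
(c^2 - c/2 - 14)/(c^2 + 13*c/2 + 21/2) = (c - 4)/(c + 3)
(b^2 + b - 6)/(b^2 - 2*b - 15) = (b - 2)/(b - 5)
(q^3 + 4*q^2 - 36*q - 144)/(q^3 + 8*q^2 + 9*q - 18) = (q^2 - 2*q - 24)/(q^2 + 2*q - 3)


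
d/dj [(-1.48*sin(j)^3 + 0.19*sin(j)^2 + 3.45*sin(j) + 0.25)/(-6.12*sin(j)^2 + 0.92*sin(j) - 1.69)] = (9.0576*sin(j)^4 - 2.7232*sin(j)^3 + 28.7924*sin(j)^2 + 2.4178*sin(j) - 6.0605)*cos(j)/(37.4544*sin(j)^4 - 11.2608*sin(j)^3 + 21.532*sin(j)^2 - 3.1096*sin(j) + 2.8561)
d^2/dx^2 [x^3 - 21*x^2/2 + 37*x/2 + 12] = 6*x - 21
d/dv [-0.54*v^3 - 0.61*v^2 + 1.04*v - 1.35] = -1.62*v^2 - 1.22*v + 1.04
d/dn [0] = 0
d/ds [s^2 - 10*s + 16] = 2*s - 10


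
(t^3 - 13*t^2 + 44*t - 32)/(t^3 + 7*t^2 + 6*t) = (t^3 - 13*t^2 + 44*t - 32)/(t*(t^2 + 7*t + 6))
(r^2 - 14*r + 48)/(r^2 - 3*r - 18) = (r - 8)/(r + 3)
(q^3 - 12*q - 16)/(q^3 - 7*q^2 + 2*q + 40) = (q + 2)/(q - 5)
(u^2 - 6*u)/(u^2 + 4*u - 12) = u*(u - 6)/(u^2 + 4*u - 12)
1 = 1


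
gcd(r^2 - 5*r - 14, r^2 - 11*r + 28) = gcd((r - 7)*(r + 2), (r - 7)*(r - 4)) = r - 7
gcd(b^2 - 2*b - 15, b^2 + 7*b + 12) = b + 3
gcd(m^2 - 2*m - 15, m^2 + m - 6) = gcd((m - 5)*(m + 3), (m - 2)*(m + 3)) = m + 3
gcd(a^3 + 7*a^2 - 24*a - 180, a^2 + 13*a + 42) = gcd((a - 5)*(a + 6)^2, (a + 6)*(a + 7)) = a + 6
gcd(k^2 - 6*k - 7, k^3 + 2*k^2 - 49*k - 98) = k - 7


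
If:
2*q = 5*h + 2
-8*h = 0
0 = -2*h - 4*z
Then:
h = 0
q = 1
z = 0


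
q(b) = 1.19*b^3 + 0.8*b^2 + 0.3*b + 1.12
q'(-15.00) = 779.55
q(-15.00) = -3839.63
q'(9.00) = 303.87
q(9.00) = 936.13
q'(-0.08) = 0.19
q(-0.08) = 1.10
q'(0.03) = 0.35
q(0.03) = 1.13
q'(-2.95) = 26.65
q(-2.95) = -23.35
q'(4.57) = 82.17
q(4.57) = 132.78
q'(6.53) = 162.98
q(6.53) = 368.54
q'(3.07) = 38.86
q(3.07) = 44.01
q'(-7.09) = 168.41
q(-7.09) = -384.91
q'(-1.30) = 4.25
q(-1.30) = -0.53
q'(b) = 3.57*b^2 + 1.6*b + 0.3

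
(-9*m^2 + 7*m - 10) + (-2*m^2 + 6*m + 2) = -11*m^2 + 13*m - 8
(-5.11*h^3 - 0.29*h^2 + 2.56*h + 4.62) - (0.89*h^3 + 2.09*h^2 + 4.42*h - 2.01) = -6.0*h^3 - 2.38*h^2 - 1.86*h + 6.63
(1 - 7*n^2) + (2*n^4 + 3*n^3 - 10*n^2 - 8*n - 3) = 2*n^4 + 3*n^3 - 17*n^2 - 8*n - 2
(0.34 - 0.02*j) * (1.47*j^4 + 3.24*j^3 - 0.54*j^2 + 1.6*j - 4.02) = -0.0294*j^5 + 0.435*j^4 + 1.1124*j^3 - 0.2156*j^2 + 0.6244*j - 1.3668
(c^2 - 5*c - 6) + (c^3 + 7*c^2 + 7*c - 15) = c^3 + 8*c^2 + 2*c - 21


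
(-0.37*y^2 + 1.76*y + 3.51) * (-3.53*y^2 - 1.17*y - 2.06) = 1.3061*y^4 - 5.7799*y^3 - 13.6873*y^2 - 7.7323*y - 7.2306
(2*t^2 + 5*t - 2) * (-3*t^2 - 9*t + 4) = -6*t^4 - 33*t^3 - 31*t^2 + 38*t - 8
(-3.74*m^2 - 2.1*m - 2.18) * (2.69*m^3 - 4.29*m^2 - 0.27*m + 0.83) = -10.0606*m^5 + 10.3956*m^4 + 4.1546*m^3 + 6.815*m^2 - 1.1544*m - 1.8094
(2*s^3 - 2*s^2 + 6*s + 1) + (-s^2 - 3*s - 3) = 2*s^3 - 3*s^2 + 3*s - 2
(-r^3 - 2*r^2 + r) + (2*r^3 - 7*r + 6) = r^3 - 2*r^2 - 6*r + 6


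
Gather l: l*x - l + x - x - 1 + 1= l*(x - 1)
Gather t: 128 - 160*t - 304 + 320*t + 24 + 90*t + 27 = 250*t - 125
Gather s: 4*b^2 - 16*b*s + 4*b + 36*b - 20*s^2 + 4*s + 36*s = 4*b^2 + 40*b - 20*s^2 + s*(40 - 16*b)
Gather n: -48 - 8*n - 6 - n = -9*n - 54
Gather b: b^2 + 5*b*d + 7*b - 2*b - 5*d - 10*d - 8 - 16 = b^2 + b*(5*d + 5) - 15*d - 24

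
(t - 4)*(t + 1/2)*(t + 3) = t^3 - t^2/2 - 25*t/2 - 6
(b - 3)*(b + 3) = b^2 - 9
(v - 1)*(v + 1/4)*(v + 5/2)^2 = v^4 + 17*v^3/4 + 9*v^2/4 - 95*v/16 - 25/16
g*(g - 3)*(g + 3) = g^3 - 9*g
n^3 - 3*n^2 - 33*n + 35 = (n - 7)*(n - 1)*(n + 5)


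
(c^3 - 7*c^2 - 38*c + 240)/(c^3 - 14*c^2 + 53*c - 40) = (c + 6)/(c - 1)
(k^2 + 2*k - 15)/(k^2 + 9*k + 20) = (k - 3)/(k + 4)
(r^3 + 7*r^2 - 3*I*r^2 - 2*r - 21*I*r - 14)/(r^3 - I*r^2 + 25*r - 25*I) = (r^2 + r*(7 - 2*I) - 14*I)/(r^2 + 25)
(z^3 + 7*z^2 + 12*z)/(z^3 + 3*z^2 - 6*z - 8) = z*(z + 3)/(z^2 - z - 2)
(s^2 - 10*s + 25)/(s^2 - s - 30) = (-s^2 + 10*s - 25)/(-s^2 + s + 30)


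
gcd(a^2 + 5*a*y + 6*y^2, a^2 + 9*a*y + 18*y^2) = a + 3*y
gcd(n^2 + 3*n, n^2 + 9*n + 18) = n + 3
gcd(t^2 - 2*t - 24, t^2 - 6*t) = t - 6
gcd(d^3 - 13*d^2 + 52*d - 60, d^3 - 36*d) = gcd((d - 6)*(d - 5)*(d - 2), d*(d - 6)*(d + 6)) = d - 6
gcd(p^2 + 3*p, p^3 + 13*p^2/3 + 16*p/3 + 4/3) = 1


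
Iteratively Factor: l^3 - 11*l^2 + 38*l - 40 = (l - 4)*(l^2 - 7*l + 10) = (l - 4)*(l - 2)*(l - 5)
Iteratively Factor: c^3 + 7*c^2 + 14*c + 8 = (c + 2)*(c^2 + 5*c + 4) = (c + 2)*(c + 4)*(c + 1)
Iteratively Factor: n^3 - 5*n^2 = (n - 5)*(n^2) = n*(n - 5)*(n)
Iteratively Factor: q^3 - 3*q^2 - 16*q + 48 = (q - 4)*(q^2 + q - 12) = (q - 4)*(q + 4)*(q - 3)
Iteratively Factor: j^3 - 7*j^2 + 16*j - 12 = (j - 2)*(j^2 - 5*j + 6) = (j - 3)*(j - 2)*(j - 2)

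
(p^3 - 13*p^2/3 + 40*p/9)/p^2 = p - 13/3 + 40/(9*p)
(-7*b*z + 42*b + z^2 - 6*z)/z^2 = -7*b/z + 42*b/z^2 + 1 - 6/z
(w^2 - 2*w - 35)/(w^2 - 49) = (w + 5)/(w + 7)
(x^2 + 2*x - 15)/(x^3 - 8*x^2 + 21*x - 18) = (x + 5)/(x^2 - 5*x + 6)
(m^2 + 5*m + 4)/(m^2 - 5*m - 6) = (m + 4)/(m - 6)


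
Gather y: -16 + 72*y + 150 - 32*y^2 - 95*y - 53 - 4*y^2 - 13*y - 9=-36*y^2 - 36*y + 72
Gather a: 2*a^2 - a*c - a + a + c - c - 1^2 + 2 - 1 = 2*a^2 - a*c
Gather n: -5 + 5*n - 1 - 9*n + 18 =12 - 4*n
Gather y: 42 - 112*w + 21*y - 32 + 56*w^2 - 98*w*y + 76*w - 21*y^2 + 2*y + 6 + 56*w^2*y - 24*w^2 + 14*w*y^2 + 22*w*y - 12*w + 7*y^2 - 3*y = 32*w^2 - 48*w + y^2*(14*w - 14) + y*(56*w^2 - 76*w + 20) + 16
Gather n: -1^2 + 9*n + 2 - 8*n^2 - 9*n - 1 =-8*n^2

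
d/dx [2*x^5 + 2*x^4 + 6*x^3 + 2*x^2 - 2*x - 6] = 10*x^4 + 8*x^3 + 18*x^2 + 4*x - 2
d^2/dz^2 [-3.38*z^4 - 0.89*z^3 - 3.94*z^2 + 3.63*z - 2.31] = -40.56*z^2 - 5.34*z - 7.88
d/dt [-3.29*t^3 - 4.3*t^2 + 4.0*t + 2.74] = -9.87*t^2 - 8.6*t + 4.0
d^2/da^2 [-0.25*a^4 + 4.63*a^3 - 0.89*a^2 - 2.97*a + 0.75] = -3.0*a^2 + 27.78*a - 1.78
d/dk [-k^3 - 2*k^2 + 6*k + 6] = -3*k^2 - 4*k + 6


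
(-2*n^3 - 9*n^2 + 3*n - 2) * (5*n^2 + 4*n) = -10*n^5 - 53*n^4 - 21*n^3 + 2*n^2 - 8*n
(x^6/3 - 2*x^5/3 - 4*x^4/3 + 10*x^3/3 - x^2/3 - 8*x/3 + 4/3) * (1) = x^6/3 - 2*x^5/3 - 4*x^4/3 + 10*x^3/3 - x^2/3 - 8*x/3 + 4/3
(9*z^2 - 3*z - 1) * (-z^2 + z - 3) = -9*z^4 + 12*z^3 - 29*z^2 + 8*z + 3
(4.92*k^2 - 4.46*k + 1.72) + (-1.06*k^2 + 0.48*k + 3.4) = 3.86*k^2 - 3.98*k + 5.12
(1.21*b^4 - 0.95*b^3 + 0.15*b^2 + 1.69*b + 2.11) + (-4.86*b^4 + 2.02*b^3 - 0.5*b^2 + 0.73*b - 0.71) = -3.65*b^4 + 1.07*b^3 - 0.35*b^2 + 2.42*b + 1.4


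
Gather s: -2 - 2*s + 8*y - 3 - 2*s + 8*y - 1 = -4*s + 16*y - 6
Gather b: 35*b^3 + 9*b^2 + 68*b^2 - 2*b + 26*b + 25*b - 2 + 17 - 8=35*b^3 + 77*b^2 + 49*b + 7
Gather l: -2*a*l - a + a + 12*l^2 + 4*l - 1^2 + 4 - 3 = 12*l^2 + l*(4 - 2*a)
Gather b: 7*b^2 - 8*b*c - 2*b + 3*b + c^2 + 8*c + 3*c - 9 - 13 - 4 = 7*b^2 + b*(1 - 8*c) + c^2 + 11*c - 26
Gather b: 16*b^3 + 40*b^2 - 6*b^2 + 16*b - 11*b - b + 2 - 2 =16*b^3 + 34*b^2 + 4*b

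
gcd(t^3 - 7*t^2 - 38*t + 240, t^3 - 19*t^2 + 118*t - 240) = t^2 - 13*t + 40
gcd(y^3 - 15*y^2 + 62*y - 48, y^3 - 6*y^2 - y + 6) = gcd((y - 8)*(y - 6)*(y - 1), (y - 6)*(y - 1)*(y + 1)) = y^2 - 7*y + 6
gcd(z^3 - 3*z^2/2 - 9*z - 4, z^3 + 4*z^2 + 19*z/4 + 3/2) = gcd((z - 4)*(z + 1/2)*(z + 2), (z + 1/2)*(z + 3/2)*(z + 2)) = z^2 + 5*z/2 + 1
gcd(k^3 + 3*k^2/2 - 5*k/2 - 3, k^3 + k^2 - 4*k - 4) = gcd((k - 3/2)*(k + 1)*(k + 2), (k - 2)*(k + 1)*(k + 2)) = k^2 + 3*k + 2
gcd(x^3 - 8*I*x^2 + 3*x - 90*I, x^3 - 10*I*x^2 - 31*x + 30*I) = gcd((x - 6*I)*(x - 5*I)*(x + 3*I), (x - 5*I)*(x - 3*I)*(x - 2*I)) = x - 5*I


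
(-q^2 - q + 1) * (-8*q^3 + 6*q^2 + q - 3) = 8*q^5 + 2*q^4 - 15*q^3 + 8*q^2 + 4*q - 3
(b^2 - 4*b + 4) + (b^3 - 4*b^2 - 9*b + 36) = b^3 - 3*b^2 - 13*b + 40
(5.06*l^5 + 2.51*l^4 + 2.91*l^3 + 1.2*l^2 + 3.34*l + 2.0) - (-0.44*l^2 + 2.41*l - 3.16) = 5.06*l^5 + 2.51*l^4 + 2.91*l^3 + 1.64*l^2 + 0.93*l + 5.16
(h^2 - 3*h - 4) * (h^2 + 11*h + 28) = h^4 + 8*h^3 - 9*h^2 - 128*h - 112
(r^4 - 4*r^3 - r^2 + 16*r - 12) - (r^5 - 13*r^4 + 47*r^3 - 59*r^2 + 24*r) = -r^5 + 14*r^4 - 51*r^3 + 58*r^2 - 8*r - 12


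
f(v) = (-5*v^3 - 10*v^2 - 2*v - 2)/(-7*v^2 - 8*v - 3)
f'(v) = (14*v + 8)*(-5*v^3 - 10*v^2 - 2*v - 2)/(-7*v^2 - 8*v - 3)^2 + (-15*v^2 - 20*v - 2)/(-7*v^2 - 8*v - 3) = (35*v^4 + 80*v^3 + 111*v^2 + 32*v - 10)/(49*v^4 + 112*v^3 + 106*v^2 + 48*v + 9)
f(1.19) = 1.20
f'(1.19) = 0.78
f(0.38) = 0.64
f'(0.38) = 0.47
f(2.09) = 1.90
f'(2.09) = 0.77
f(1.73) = 1.62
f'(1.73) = 0.77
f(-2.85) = -1.03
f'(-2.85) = 0.92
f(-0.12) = 0.89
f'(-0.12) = -2.70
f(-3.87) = -1.90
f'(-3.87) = 0.80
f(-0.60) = 4.61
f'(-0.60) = -3.83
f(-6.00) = -3.53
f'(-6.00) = 0.74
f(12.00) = 9.13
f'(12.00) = 0.72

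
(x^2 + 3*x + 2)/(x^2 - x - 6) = (x + 1)/(x - 3)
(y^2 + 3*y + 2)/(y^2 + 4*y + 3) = (y + 2)/(y + 3)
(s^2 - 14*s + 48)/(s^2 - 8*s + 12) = (s - 8)/(s - 2)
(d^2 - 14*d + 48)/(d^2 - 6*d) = (d - 8)/d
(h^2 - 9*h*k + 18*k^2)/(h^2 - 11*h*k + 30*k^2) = (h - 3*k)/(h - 5*k)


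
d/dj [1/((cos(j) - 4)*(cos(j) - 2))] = 2*(cos(j) - 3)*sin(j)/((cos(j) - 4)^2*(cos(j) - 2)^2)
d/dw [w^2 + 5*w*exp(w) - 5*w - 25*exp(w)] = 5*w*exp(w) + 2*w - 20*exp(w) - 5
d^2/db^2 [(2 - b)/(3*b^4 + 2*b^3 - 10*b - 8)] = 4*(-2*(b - 2)*(6*b^3 + 3*b^2 - 5)^2 + (6*b^3 + 3*b^2 + 3*b*(b - 2)*(3*b + 1) - 5)*(3*b^4 + 2*b^3 - 10*b - 8))/(3*b^4 + 2*b^3 - 10*b - 8)^3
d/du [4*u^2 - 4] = 8*u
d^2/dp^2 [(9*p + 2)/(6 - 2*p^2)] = (p^2*(-36*p - 8) + (27*p + 2)*(p^2 - 3))/(p^2 - 3)^3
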